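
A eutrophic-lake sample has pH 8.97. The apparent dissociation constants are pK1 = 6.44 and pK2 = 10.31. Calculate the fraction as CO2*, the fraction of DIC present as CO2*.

α₀ = 0.00281

α₀ = 1 / (1 + K1/[H⁺] + K1K2/[H⁺]²) = 1 / (1 + 10^+2.53 + 10^+1.19)
   = 1 / (1 + 338.84 + 15.488) = 1/355.33 = 0.002814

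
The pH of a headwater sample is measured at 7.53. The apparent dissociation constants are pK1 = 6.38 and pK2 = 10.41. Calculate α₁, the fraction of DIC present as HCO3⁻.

α₁ = 0.933

α₁ = 1 / (1 + [H⁺]/K1 + K2/[H⁺]) = 1 / (1 + 10^-1.15 + 10^-2.88)
   = 1 / (1 + 0.070795 + 0.0013183) = 1/1.0721 = 0.9327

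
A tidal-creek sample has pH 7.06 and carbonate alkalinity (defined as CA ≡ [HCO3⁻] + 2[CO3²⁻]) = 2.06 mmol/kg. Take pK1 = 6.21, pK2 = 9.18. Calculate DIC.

CA = [HCO3⁻] + 2[CO3²⁻] = (α₁ + 2α₂)·DIC
At pH 7.06: [H⁺]/K1 = 10^-0.85 = 0.14125, K2/[H⁺] = 10^-2.12 = 0.0075858
α₁ = 1/(1 + 0.14125 + 0.0075858) = 1/1.1488 = 0.8704; α₂ = α₁·K2/[H⁺] = 0.006603
α₁ + 2α₂ = 0.8836
DIC = CA / (α₁ + 2α₂) = 2.06 / 0.8836 = 2.33 mmol/kg

DIC = 2.33 mmol/kg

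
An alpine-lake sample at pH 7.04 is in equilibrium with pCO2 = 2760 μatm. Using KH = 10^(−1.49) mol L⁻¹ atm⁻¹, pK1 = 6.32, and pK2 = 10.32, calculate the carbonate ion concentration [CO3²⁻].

[CO3²⁻] = 0.246 μmol/L

[CO2*] = KH · pCO2 = 10^(−1.49) × 2760×10^-6 = 8.931×10^-5 mol/L
α₀ = 1/(1 + K1/[H⁺] + K1K2/[H⁺]²) = 1/(1 + 10^+0.72 + 10^-2.56) = 0.1600
DIC = [CO2*]/α₀ = 8.931×10^-5 / 0.1600 = 0.5583 mmol/L
[CO3²⁻] = α₂·DIC; α₂ = 0.0004406, so [CO3²⁻] = 0.0004406 × 0.5583 = 0.000246 mmol/L = 0.246 μmol/L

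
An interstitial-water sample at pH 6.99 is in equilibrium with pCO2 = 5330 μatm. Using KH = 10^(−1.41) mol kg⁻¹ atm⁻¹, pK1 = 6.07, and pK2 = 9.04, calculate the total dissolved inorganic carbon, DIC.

[CO2*] = KH · pCO2 = 10^(−1.41) × 5330×10^-6 = 2.074×10^-4 mol/kg
α₀ = 1/(1 + K1/[H⁺] + K1K2/[H⁺]²) = 1/(1 + 10^+0.92 + 10^-1.13) = 0.1065
DIC = [CO2*]/α₀ = 2.074×10^-4 / 0.1065 = 1.95 mmol/kg

DIC = 1.95 mmol/kg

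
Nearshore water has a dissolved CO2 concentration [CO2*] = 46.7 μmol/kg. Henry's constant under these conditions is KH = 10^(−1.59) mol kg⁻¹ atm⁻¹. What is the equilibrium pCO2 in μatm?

pCO2 = 1820 μatm

KH = 10^(−1.59) = 2.570×10^-2 mol kg⁻¹ atm⁻¹
pCO2 = [CO2*]/KH = 46.7×10^-6 / 2.570×10^-2 = 1.82×10^-3 atm = 1820 μatm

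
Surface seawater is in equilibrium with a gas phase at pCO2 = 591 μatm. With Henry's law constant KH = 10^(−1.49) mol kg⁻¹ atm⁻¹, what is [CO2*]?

[CO2*] = 19.1 μmol/kg

KH = 10^(−1.49) = 3.236×10^-2 mol kg⁻¹ atm⁻¹
[CO2*] = KH · pCO2 = 3.236×10^-2 × 591×10^-6 atm = 1.91×10^-5 mol/kg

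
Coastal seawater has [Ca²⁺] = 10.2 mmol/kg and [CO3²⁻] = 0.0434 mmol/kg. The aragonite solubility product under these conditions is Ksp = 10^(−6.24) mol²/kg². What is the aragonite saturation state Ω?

Ksp = 10^(−6.24) = 5.754×10^-7
Ω = [Ca²⁺][CO3²⁻]/Ksp = (10.2×10^-3)(0.0434×10^-3) / 5.754×10^-7 = 0.769

Ω = 0.769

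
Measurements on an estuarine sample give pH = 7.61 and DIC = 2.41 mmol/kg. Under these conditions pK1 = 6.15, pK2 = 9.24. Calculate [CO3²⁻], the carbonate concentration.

α₂ = 1 / (1 + [H⁺]/K2 + [H⁺]²/(K1K2)) = 1 / (1 + 10^+1.63 + 10^+0.17)
   = 1 / (1 + 42.658 + 1.4791) = 1/45.137 = 0.02215
[CO3²⁻] = α₂ × DIC = 0.02215 × 2.41 = 0.0534 mmol/kg

[CO3²⁻] = 0.0534 mmol/kg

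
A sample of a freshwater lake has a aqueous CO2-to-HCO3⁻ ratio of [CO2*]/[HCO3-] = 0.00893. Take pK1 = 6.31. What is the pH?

From K1 = [H⁺][HCO3-]/[CO2*]:  pH = pK1 − log₁₀([CO2*]/[HCO3-])
log₁₀(0.00893) = -2.049
pH = 6.31 − (-2.049) = 8.36

pH = 8.36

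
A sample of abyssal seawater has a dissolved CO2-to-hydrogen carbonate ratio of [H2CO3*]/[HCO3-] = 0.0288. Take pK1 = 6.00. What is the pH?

pH = 7.54

From K1 = [H⁺][HCO3-]/[H2CO3*]:  pH = pK1 − log₁₀([H2CO3*]/[HCO3-])
log₁₀(0.0288) = -1.541
pH = 6.00 − (-1.541) = 7.54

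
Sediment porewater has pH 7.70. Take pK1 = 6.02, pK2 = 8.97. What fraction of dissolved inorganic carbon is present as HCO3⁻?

α₁ = 0.931

α₁ = 1 / (1 + [H⁺]/K1 + K2/[H⁺]) = 1 / (1 + 10^-1.68 + 10^-1.27)
   = 1 / (1 + 0.020893 + 0.053703) = 1/1.0746 = 0.9306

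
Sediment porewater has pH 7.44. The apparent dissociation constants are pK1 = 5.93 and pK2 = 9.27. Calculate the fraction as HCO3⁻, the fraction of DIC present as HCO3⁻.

α₁ = 1 / (1 + [H⁺]/K1 + K2/[H⁺]) = 1 / (1 + 10^-1.51 + 10^-1.83)
   = 1 / (1 + 0.030903 + 0.014791) = 1/1.0457 = 0.9563

α₁ = 0.956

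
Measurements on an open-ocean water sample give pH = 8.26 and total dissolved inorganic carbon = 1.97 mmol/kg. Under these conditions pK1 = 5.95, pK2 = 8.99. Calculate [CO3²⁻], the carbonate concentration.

α₂ = 1 / (1 + [H⁺]/K2 + [H⁺]²/(K1K2)) = 1 / (1 + 10^+0.73 + 10^-1.58)
   = 1 / (1 + 5.3703 + 0.026303) = 1/6.3966 = 0.1563
[CO3²⁻] = α₂ × DIC = 0.1563 × 1.97 = 0.308 mmol/kg

[CO3²⁻] = 0.308 mmol/kg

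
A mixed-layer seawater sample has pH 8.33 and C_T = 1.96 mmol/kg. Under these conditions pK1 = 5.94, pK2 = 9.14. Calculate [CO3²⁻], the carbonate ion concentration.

α₂ = 1 / (1 + [H⁺]/K2 + [H⁺]²/(K1K2)) = 1 / (1 + 10^+0.81 + 10^-1.58)
   = 1 / (1 + 6.4565 + 0.026303) = 1/7.4828 = 0.1336
[CO3²⁻] = α₂ × DIC = 0.1336 × 1.96 = 0.262 mmol/kg

[CO3²⁻] = 0.262 mmol/kg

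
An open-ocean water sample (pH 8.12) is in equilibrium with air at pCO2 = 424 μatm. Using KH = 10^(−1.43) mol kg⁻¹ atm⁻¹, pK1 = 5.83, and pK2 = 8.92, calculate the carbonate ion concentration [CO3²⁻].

[CO3²⁻] = 0.487 mmol/kg

[CO2*] = KH · pCO2 = 10^(−1.43) × 424×10^-6 = 1.575×10^-5 mol/kg
α₀ = 1/(1 + K1/[H⁺] + K1K2/[H⁺]²) = 1/(1 + 10^+2.29 + 10^+1.49) = 0.004407
DIC = [CO2*]/α₀ = 1.575×10^-5 / 0.004407 = 3.574 mmol/kg
[CO3²⁻] = α₂·DIC; α₂ = 0.1362, so [CO3²⁻] = 0.1362 × 3.574 = 0.487 mmol/kg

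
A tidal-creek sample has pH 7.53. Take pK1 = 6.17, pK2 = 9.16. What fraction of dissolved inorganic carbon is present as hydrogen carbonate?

α₁ = 1 / (1 + [H⁺]/K1 + K2/[H⁺]) = 1 / (1 + 10^-1.36 + 10^-1.63)
   = 1 / (1 + 0.043652 + 0.023442) = 1/1.0671 = 0.9371

α₁ = 0.937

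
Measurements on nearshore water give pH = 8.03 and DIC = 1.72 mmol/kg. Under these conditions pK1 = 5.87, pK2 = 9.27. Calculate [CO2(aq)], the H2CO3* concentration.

α₀ = 1 / (1 + K1/[H⁺] + K1K2/[H⁺]²) = 1 / (1 + 10^+2.16 + 10^+0.92)
   = 1 / (1 + 144.54 + 8.3176) = 1/153.86 = 0.006499
[CO2*] = α₀ × DIC = 0.006499 × 1.72 = 0.0112 mmol/kg = 11.2 μmol/kg

[CO2*] = 11.2 μmol/kg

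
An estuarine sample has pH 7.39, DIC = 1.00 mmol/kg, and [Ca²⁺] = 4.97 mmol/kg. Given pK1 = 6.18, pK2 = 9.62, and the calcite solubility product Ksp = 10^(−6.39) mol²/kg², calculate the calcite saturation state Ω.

Ω = 0.0673

α₂ = 1 / (1 + [H⁺]/K2 + [H⁺]²/(K1K2)) = 1 / (1 + 10^+2.23 + 10^+1.02)
   = 1 / (1 + 169.82 + 10.471) = 1/181.30 = 0.005516
[CO3²⁻] = α₂ × DIC = 0.005516 × 1.00 = 0.005516 mmol/kg = 5.516 μmol/kg
Ksp = 10^(−6.39) = 4.074×10^-7
Ω = [Ca²⁺][CO3²⁻]/Ksp = (4.97×10^-3)(5.516×10^-6) / 4.074×10^-7 = 0.0673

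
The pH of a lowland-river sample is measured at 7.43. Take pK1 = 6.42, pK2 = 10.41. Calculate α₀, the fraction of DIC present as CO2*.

α₀ = 1 / (1 + K1/[H⁺] + K1K2/[H⁺]²) = 1 / (1 + 10^+1.01 + 10^-1.97)
   = 1 / (1 + 10.233 + 0.010715) = 1/11.244 = 0.08894

α₀ = 0.0889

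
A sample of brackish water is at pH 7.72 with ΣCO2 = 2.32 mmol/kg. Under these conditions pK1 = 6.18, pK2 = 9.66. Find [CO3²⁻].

[CO3²⁻] = 0.0256 mmol/kg

α₂ = 1 / (1 + [H⁺]/K2 + [H⁺]²/(K1K2)) = 1 / (1 + 10^+1.94 + 10^+0.40)
   = 1 / (1 + 87.096 + 2.5119) = 1/90.608 = 0.01104
[CO3²⁻] = α₂ × DIC = 0.01104 × 2.32 = 0.0256 mmol/kg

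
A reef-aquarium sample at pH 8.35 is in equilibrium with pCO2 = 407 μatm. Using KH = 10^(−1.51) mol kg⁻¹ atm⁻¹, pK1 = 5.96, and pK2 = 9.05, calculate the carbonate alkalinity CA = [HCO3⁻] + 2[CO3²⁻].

CA = 4.32 mmol/kg

[CO2*] = KH · pCO2 = 10^(−1.51) × 407×10^-6 = 1.258×10^-5 mol/kg
α₀ = 1/(1 + K1/[H⁺] + K1K2/[H⁺]²) = 1/(1 + 10^+2.39 + 10^+1.69) = 0.003385
DIC = [CO2*]/α₀ = 1.258×10^-5 / 0.003385 = 3.716 mmol/kg
CA = (α₁ + 2α₂)·DIC = (0.8308 + 2×0.1658) × 3.716 = 4.32 mmol/kg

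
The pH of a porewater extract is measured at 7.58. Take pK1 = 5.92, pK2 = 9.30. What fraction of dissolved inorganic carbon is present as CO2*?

α₀ = 1 / (1 + K1/[H⁺] + K1K2/[H⁺]²) = 1 / (1 + 10^+1.66 + 10^-0.06)
   = 1 / (1 + 45.709 + 0.87096) = 1/47.580 = 0.02102

α₀ = 0.0210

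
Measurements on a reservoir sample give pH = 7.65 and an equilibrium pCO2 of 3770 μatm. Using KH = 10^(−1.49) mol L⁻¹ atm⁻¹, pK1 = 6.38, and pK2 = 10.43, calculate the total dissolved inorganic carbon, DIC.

[CO2*] = KH · pCO2 = 10^(−1.49) × 3770×10^-6 = 1.220×10^-4 mol/L
α₀ = 1/(1 + K1/[H⁺] + K1K2/[H⁺]²) = 1/(1 + 10^+1.27 + 10^-1.51) = 0.05089
DIC = [CO2*]/α₀ = 1.220×10^-4 / 0.05089 = 2.40 mmol/L

DIC = 2.40 mmol/L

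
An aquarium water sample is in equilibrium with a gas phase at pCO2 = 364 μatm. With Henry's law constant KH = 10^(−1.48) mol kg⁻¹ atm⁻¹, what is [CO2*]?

KH = 10^(−1.48) = 3.311×10^-2 mol kg⁻¹ atm⁻¹
[CO2*] = KH · pCO2 = 3.311×10^-2 × 364×10^-6 atm = 1.21×10^-5 mol/kg

[CO2*] = 12.1 μmol/kg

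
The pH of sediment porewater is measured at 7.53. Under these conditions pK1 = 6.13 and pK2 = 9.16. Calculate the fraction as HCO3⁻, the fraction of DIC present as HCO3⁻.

α₁ = 1 / (1 + [H⁺]/K1 + K2/[H⁺]) = 1 / (1 + 10^-1.40 + 10^-1.63)
   = 1 / (1 + 0.039811 + 0.023442) = 1/1.0633 = 0.9405

α₁ = 0.941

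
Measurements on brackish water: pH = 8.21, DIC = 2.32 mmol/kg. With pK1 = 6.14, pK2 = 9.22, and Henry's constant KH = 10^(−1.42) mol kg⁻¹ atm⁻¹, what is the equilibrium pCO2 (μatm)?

pCO2 = 470 μatm

α₀ = 1 / (1 + K1/[H⁺] + K1K2/[H⁺]²) = 1 / (1 + 10^+2.07 + 10^+1.06)
   = 1 / (1 + 117.49 + 11.482) = 1/129.97 = 0.007694
[CO2*] = α₀ × DIC = 0.007694 × 2.32 = 0.01785 mmol/kg = 17.85 μmol/kg
pCO2 = [CO2*]/KH = 1.785×10^-5 / 3.802×10^-2 = 470 μatm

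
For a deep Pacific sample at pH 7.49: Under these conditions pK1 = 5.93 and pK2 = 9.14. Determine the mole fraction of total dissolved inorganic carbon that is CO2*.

α₀ = 0.0262

α₀ = 1 / (1 + K1/[H⁺] + K1K2/[H⁺]²) = 1 / (1 + 10^+1.56 + 10^-0.09)
   = 1 / (1 + 36.308 + 0.81283) = 1/38.121 = 0.02623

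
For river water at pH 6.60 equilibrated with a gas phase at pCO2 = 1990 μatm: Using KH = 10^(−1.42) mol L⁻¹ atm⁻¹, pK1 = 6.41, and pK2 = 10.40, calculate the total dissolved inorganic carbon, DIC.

DIC = 0.193 mmol/L

[CO2*] = KH · pCO2 = 10^(−1.42) × 1990×10^-6 = 7.566×10^-5 mol/L
α₀ = 1/(1 + K1/[H⁺] + K1K2/[H⁺]²) = 1/(1 + 10^+0.19 + 10^-3.61) = 0.3923
DIC = [CO2*]/α₀ = 7.566×10^-5 / 0.3923 = 0.193 mmol/L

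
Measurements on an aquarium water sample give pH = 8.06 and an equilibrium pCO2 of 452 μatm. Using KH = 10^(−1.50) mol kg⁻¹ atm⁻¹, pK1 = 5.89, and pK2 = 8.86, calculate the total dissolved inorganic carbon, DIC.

[CO2*] = KH · pCO2 = 10^(−1.50) × 452×10^-6 = 1.429×10^-5 mol/kg
α₀ = 1/(1 + K1/[H⁺] + K1K2/[H⁺]²) = 1/(1 + 10^+2.17 + 10^+1.37) = 0.005802
DIC = [CO2*]/α₀ = 1.429×10^-5 / 0.005802 = 2.46 mmol/kg

DIC = 2.46 mmol/kg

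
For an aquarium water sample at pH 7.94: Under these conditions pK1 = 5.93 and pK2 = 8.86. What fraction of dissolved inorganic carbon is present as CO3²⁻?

α₂ = 1 / (1 + [H⁺]/K2 + [H⁺]²/(K1K2)) = 1 / (1 + 10^+0.92 + 10^-1.09)
   = 1 / (1 + 8.3176 + 0.081283) = 1/9.3989 = 0.1064

α₂ = 0.106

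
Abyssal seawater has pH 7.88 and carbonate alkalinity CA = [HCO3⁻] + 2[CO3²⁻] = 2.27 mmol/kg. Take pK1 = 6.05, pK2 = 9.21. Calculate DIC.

DIC = 2.20 mmol/kg

CA = [HCO3⁻] + 2[CO3²⁻] = (α₁ + 2α₂)·DIC
At pH 7.88: [H⁺]/K1 = 10^-1.83 = 0.014791, K2/[H⁺] = 10^-1.33 = 0.046774
α₁ = 1/(1 + 0.014791 + 0.046774) = 1/1.0616 = 0.9420; α₂ = α₁·K2/[H⁺] = 0.04406
α₁ + 2α₂ = 1.0301
DIC = CA / (α₁ + 2α₂) = 2.27 / 1.0301 = 2.20 mmol/kg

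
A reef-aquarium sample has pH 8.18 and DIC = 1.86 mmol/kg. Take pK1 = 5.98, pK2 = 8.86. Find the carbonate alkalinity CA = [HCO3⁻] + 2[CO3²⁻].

CA = 2.17 mmol/kg

CA = [HCO3⁻] + 2[CO3²⁻] = (α₁ + 2α₂)·DIC
At pH 8.18: [H⁺]/K1 = 10^-2.20 = 0.0063096, K2/[H⁺] = 10^-0.68 = 0.20893
α₁ = 1/(1 + 0.0063096 + 0.20893) = 1/1.2152 = 0.8229; α₂ = α₁·K2/[H⁺] = 0.1719
α₁ + 2α₂ = 1.1667
CA = 1.1667 × 1.86 = 2.17 mmol/kg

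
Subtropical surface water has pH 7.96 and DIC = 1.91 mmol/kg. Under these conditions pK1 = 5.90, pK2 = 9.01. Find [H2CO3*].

α₀ = 1 / (1 + K1/[H⁺] + K1K2/[H⁺]²) = 1 / (1 + 10^+2.06 + 10^+1.01)
   = 1 / (1 + 114.82 + 10.233) = 1/126.05 = 0.007933
[CO2*] = α₀ × DIC = 0.007933 × 1.91 = 0.0152 mmol/kg = 15.2 μmol/kg

[CO2*] = 15.2 μmol/kg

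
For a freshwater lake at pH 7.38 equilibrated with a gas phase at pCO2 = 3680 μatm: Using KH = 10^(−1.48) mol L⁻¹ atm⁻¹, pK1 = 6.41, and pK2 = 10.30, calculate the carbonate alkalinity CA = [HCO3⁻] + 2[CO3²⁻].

[CO2*] = KH · pCO2 = 10^(−1.48) × 3680×10^-6 = 1.219×10^-4 mol/L
α₀ = 1/(1 + K1/[H⁺] + K1K2/[H⁺]²) = 1/(1 + 10^+0.97 + 10^-1.95) = 0.09668
DIC = [CO2*]/α₀ = 1.219×10^-4 / 0.09668 = 1.260 mmol/L
CA = (α₁ + 2α₂)·DIC = (0.9022 + 2×0.001085) × 1.260 = 1.14 mmol/L

CA = 1.14 mmol/L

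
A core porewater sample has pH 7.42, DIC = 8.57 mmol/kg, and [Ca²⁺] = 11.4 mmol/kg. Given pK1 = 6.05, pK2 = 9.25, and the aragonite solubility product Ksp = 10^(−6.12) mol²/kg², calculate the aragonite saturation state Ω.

α₂ = 1 / (1 + [H⁺]/K2 + [H⁺]²/(K1K2)) = 1 / (1 + 10^+1.83 + 10^+0.46)
   = 1 / (1 + 67.608 + 2.8840) = 1/71.492 = 0.01399
[CO3²⁻] = α₂ × DIC = 0.01399 × 8.57 = 0.1199 mmol/kg
Ksp = 10^(−6.12) = 7.586×10^-7
Ω = [Ca²⁺][CO3²⁻]/Ksp = (11.4×10^-3)(1.199×10^-4) / 7.586×10^-7 = 1.80

Ω = 1.80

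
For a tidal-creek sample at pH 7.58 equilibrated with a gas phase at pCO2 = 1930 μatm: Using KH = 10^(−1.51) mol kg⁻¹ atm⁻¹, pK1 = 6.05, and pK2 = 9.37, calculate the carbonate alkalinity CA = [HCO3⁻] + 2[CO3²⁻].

[CO2*] = KH · pCO2 = 10^(−1.51) × 1930×10^-6 = 5.964×10^-5 mol/kg
α₀ = 1/(1 + K1/[H⁺] + K1K2/[H⁺]²) = 1/(1 + 10^+1.53 + 10^-0.26) = 0.02822
DIC = [CO2*]/α₀ = 5.964×10^-5 / 0.02822 = 2.113 mmol/kg
CA = (α₁ + 2α₂)·DIC = (0.9563 + 2×0.01551) × 2.113 = 2.09 mmol/kg

CA = 2.09 mmol/kg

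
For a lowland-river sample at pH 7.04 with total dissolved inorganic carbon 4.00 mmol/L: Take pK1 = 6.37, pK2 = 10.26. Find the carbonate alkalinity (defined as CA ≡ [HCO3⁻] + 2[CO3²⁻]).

CA = 3.30 mmol/L

CA = [HCO3⁻] + 2[CO3²⁻] = (α₁ + 2α₂)·DIC
At pH 7.04: [H⁺]/K1 = 10^-0.67 = 0.21380, K2/[H⁺] = 10^-3.22 = 0.00060256
α₁ = 1/(1 + 0.21380 + 0.00060256) = 1/1.2144 = 0.8235; α₂ = α₁·K2/[H⁺] = 0.0004962
α₁ + 2α₂ = 0.8244
CA = 0.8244 × 4.00 = 3.30 mmol/L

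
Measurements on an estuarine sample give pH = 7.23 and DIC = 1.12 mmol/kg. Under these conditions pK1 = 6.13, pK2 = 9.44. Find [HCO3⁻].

[HCO3⁻] = 1.03 mmol/kg

α₁ = 1 / (1 + [H⁺]/K1 + K2/[H⁺]) = 1 / (1 + 10^-1.10 + 10^-2.21)
   = 1 / (1 + 0.079433 + 0.0061660) = 1/1.0856 = 0.9212
[HCO3⁻] = α₁ × DIC = 0.9212 × 1.12 = 1.03 mmol/kg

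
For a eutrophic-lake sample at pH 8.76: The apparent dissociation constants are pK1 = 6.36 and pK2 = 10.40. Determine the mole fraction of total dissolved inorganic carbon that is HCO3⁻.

α₁ = 1 / (1 + [H⁺]/K1 + K2/[H⁺]) = 1 / (1 + 10^-2.40 + 10^-1.64)
   = 1 / (1 + 0.0039811 + 0.022909) = 1/1.0269 = 0.9738

α₁ = 0.974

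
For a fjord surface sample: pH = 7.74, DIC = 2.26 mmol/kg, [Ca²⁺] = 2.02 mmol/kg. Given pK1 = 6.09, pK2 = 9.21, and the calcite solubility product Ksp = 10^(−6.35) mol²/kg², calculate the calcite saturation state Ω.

α₂ = 1 / (1 + [H⁺]/K2 + [H⁺]²/(K1K2)) = 1 / (1 + 10^+1.47 + 10^-0.18)
   = 1 / (1 + 29.512 + 0.66069) = 1/31.173 = 0.03208
[CO3²⁻] = α₂ × DIC = 0.03208 × 2.26 = 0.07250 mmol/kg
Ksp = 10^(−6.35) = 4.467×10^-7
Ω = [Ca²⁺][CO3²⁻]/Ksp = (2.02×10^-3)(7.250×10^-5) / 4.467×10^-7 = 0.328

Ω = 0.328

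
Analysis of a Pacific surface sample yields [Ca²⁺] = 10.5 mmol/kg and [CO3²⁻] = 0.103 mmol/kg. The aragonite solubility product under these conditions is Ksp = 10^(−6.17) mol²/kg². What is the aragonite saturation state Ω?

Ω = 1.60

Ksp = 10^(−6.17) = 6.761×10^-7
Ω = [Ca²⁺][CO3²⁻]/Ksp = (10.5×10^-3)(0.103×10^-3) / 6.761×10^-7 = 1.60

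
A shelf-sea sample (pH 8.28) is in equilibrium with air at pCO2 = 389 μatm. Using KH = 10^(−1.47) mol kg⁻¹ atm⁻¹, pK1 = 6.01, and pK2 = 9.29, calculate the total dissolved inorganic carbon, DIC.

[CO2*] = KH · pCO2 = 10^(−1.47) × 389×10^-6 = 1.318×10^-5 mol/kg
α₀ = 1/(1 + K1/[H⁺] + K1K2/[H⁺]²) = 1/(1 + 10^+2.27 + 10^+1.26) = 0.004868
DIC = [CO2*]/α₀ = 1.318×10^-5 / 0.004868 = 2.71 mmol/kg

DIC = 2.71 mmol/kg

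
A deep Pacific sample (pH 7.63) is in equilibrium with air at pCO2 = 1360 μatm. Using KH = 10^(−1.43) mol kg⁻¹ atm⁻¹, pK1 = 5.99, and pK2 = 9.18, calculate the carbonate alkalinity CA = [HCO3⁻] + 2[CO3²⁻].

[CO2*] = KH · pCO2 = 10^(−1.43) × 1360×10^-6 = 5.053×10^-5 mol/kg
α₀ = 1/(1 + K1/[H⁺] + K1K2/[H⁺]²) = 1/(1 + 10^+1.64 + 10^+0.09) = 0.02180
DIC = [CO2*]/α₀ = 5.053×10^-5 / 0.02180 = 2.318 mmol/kg
CA = (α₁ + 2α₂)·DIC = (0.9514 + 2×0.02681) × 2.318 = 2.33 mmol/kg

CA = 2.33 mmol/kg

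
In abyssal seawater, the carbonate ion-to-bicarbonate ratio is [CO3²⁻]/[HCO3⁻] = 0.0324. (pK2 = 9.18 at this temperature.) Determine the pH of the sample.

pH = 7.69

From K2 = [H⁺][CO3²⁻]/[HCO3⁻]:  pH = pK2 + log₁₀([CO3²⁻]/[HCO3⁻])
log₁₀(0.0324) = -1.489
pH = 9.18 + (-1.489) = 7.69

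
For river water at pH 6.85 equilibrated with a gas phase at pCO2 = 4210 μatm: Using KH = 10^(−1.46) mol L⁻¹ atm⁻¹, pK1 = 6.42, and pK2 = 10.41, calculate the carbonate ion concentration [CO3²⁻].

[CO3²⁻] = 0.108 μmol/L

[CO2*] = KH · pCO2 = 10^(−1.46) × 4210×10^-6 = 1.460×10^-4 mol/L
α₀ = 1/(1 + K1/[H⁺] + K1K2/[H⁺]²) = 1/(1 + 10^+0.43 + 10^-3.13) = 0.2708
DIC = [CO2*]/α₀ = 1.460×10^-4 / 0.2708 = 0.5390 mmol/L
[CO3²⁻] = α₂·DIC; α₂ = 0.0002008, so [CO3²⁻] = 0.0002008 × 0.5390 = 0.000108 mmol/L = 0.108 μmol/L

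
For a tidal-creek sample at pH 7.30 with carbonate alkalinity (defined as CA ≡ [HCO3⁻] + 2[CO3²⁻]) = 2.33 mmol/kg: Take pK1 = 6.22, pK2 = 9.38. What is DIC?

DIC = 2.50 mmol/kg

CA = [HCO3⁻] + 2[CO3²⁻] = (α₁ + 2α₂)·DIC
At pH 7.30: [H⁺]/K1 = 10^-1.08 = 0.083176, K2/[H⁺] = 10^-2.08 = 0.0083176
α₁ = 1/(1 + 0.083176 + 0.0083176) = 1/1.0915 = 0.9162; α₂ = α₁·K2/[H⁺] = 0.007620
α₁ + 2α₂ = 0.9314
DIC = CA / (α₁ + 2α₂) = 2.33 / 0.9314 = 2.50 mmol/kg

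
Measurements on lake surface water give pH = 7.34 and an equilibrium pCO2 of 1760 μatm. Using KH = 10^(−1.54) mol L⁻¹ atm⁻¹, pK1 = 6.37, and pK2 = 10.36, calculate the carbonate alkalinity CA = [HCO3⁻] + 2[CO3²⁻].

CA = 0.475 mmol/L

[CO2*] = KH · pCO2 = 10^(−1.54) × 1760×10^-6 = 5.076×10^-5 mol/L
α₀ = 1/(1 + K1/[H⁺] + K1K2/[H⁺]²) = 1/(1 + 10^+0.97 + 10^-2.05) = 0.09670
DIC = [CO2*]/α₀ = 5.076×10^-5 / 0.09670 = 0.5249 mmol/L
CA = (α₁ + 2α₂)·DIC = (0.9024 + 2×0.0008618) × 0.5249 = 0.475 mmol/L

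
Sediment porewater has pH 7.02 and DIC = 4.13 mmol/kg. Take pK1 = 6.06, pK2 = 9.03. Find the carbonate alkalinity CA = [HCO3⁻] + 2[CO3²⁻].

CA = 3.76 mmol/kg

CA = [HCO3⁻] + 2[CO3²⁻] = (α₁ + 2α₂)·DIC
At pH 7.02: [H⁺]/K1 = 10^-0.96 = 0.10965, K2/[H⁺] = 10^-2.01 = 0.0097724
α₁ = 1/(1 + 0.10965 + 0.0097724) = 1/1.1194 = 0.8933; α₂ = α₁·K2/[H⁺] = 0.008730
α₁ + 2α₂ = 0.9108
CA = 0.9108 × 4.13 = 3.76 mmol/kg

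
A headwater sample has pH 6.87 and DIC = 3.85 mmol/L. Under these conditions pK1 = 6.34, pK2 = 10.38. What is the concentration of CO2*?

α₀ = 1 / (1 + K1/[H⁺] + K1K2/[H⁺]²) = 1 / (1 + 10^+0.53 + 10^-2.98)
   = 1 / (1 + 3.3884 + 0.0010471) = 1/4.3895 = 0.2278
[CO2*] = α₀ × DIC = 0.2278 × 3.85 = 0.877 mmol/L

[CO2*] = 0.877 mmol/L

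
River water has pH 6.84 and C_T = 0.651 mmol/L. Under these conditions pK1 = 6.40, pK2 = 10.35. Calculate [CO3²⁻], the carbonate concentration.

α₂ = 1 / (1 + [H⁺]/K2 + [H⁺]²/(K1K2)) = 1 / (1 + 10^+3.51 + 10^+3.07)
   = 1 / (1 + 3235.9 + 1174.9) = 1/4411.8 = 0.0002267
[CO3²⁻] = α₂ × DIC = 0.0002267 × 0.651 = 0.000148 mmol/L = 0.148 μmol/L

[CO3²⁻] = 0.148 μmol/L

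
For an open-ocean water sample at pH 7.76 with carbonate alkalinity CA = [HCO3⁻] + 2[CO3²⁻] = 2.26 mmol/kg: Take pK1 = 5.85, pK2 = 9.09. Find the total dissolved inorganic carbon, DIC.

CA = [HCO3⁻] + 2[CO3²⁻] = (α₁ + 2α₂)·DIC
At pH 7.76: [H⁺]/K1 = 10^-1.91 = 0.012303, K2/[H⁺] = 10^-1.33 = 0.046774
α₁ = 1/(1 + 0.012303 + 0.046774) = 1/1.0591 = 0.9442; α₂ = α₁·K2/[H⁺] = 0.04416
α₁ + 2α₂ = 1.0325
DIC = CA / (α₁ + 2α₂) = 2.26 / 1.0325 = 2.19 mmol/kg

DIC = 2.19 mmol/kg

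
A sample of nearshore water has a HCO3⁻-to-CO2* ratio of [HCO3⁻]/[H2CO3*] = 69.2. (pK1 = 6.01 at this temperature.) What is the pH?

From K1 = [H⁺][HCO3⁻]/[H2CO3*]:  pH = pK1 + log₁₀([HCO3⁻]/[H2CO3*])
log₁₀(69.2) = +1.840
pH = 6.01 + (+1.840) = 7.85

pH = 7.85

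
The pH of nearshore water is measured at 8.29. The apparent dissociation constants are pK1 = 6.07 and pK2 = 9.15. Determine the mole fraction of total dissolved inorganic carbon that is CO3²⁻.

α₂ = 0.121

α₂ = 1 / (1 + [H⁺]/K2 + [H⁺]²/(K1K2)) = 1 / (1 + 10^+0.86 + 10^-1.36)
   = 1 / (1 + 7.2444 + 0.043652) = 1/8.2880 = 0.1207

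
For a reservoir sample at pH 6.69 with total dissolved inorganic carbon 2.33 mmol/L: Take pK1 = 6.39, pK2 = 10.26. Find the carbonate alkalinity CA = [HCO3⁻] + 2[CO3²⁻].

CA = [HCO3⁻] + 2[CO3²⁻] = (α₁ + 2α₂)·DIC
At pH 6.69: [H⁺]/K1 = 10^-0.30 = 0.50119, K2/[H⁺] = 10^-3.57 = 0.00026915
α₁ = 1/(1 + 0.50119 + 0.00026915) = 1/1.5015 = 0.6660; α₂ = α₁·K2/[H⁺] = 0.0001793
α₁ + 2α₂ = 0.6664
CA = 0.6664 × 2.33 = 1.55 mmol/L

CA = 1.55 mmol/L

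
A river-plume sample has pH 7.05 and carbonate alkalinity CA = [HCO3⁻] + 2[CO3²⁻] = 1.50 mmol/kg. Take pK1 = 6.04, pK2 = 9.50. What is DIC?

CA = [HCO3⁻] + 2[CO3²⁻] = (α₁ + 2α₂)·DIC
At pH 7.05: [H⁺]/K1 = 10^-1.01 = 0.097724, K2/[H⁺] = 10^-2.45 = 0.0035481
α₁ = 1/(1 + 0.097724 + 0.0035481) = 1/1.1013 = 0.9080; α₂ = α₁·K2/[H⁺] = 0.003222
α₁ + 2α₂ = 0.9145
DIC = CA / (α₁ + 2α₂) = 1.50 / 0.9145 = 1.64 mmol/kg

DIC = 1.64 mmol/kg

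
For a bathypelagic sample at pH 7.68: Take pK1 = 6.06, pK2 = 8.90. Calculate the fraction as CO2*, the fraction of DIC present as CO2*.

α₀ = 1 / (1 + K1/[H⁺] + K1K2/[H⁺]²) = 1 / (1 + 10^+1.62 + 10^+0.40)
   = 1 / (1 + 41.687 + 2.5119) = 1/45.199 = 0.02212

α₀ = 0.0221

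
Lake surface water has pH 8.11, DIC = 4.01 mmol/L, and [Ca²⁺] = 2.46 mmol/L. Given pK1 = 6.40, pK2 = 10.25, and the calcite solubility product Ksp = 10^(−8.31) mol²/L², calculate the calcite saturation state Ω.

α₂ = 1 / (1 + [H⁺]/K2 + [H⁺]²/(K1K2)) = 1 / (1 + 10^+2.14 + 10^+0.43)
   = 1 / (1 + 138.04 + 2.6915) = 1/141.73 = 0.007056
[CO3²⁻] = α₂ × DIC = 0.007056 × 4.01 = 0.02829 mmol/L
Ksp = 10^(−8.31) = 4.898×10^-9
Ω = [Ca²⁺][CO3²⁻]/Ksp = (2.46×10^-3)(2.829×10^-5) / 4.898×10^-9 = 14.2

Ω = 14.2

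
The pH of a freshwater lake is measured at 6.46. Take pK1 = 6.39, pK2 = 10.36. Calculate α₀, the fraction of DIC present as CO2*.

α₀ = 0.460

α₀ = 1 / (1 + K1/[H⁺] + K1K2/[H⁺]²) = 1 / (1 + 10^+0.07 + 10^-3.83)
   = 1 / (1 + 1.1749 + 0.00014791) = 1/2.1750 = 0.4598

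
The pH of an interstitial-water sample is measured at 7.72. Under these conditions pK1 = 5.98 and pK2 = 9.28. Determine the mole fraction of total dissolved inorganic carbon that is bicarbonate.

α₁ = 0.956

α₁ = 1 / (1 + [H⁺]/K1 + K2/[H⁺]) = 1 / (1 + 10^-1.74 + 10^-1.56)
   = 1 / (1 + 0.018197 + 0.027542) = 1/1.0457 = 0.9563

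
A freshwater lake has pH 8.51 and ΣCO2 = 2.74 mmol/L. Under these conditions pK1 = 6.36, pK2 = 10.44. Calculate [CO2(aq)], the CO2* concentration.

α₀ = 1 / (1 + K1/[H⁺] + K1K2/[H⁺]²) = 1 / (1 + 10^+2.15 + 10^+0.22)
   = 1 / (1 + 141.25 + 1.6596) = 1/143.91 = 0.006949
[CO2*] = α₀ × DIC = 0.006949 × 2.74 = 0.0190 mmol/L = 19.0 μmol/L

[CO2*] = 19.0 μmol/L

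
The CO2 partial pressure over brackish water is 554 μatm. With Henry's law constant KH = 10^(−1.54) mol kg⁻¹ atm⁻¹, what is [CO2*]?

[CO2*] = 16.0 μmol/kg

KH = 10^(−1.54) = 2.884×10^-2 mol kg⁻¹ atm⁻¹
[CO2*] = KH · pCO2 = 2.884×10^-2 × 554×10^-6 atm = 1.60×10^-5 mol/kg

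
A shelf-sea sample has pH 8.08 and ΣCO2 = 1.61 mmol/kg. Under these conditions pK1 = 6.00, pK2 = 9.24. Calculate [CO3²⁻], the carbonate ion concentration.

[CO3²⁻] = 0.103 mmol/kg

α₂ = 1 / (1 + [H⁺]/K2 + [H⁺]²/(K1K2)) = 1 / (1 + 10^+1.16 + 10^-0.92)
   = 1 / (1 + 14.454 + 0.12023) = 1/15.575 = 0.06421
[CO3²⁻] = α₂ × DIC = 0.06421 × 1.61 = 0.103 mmol/kg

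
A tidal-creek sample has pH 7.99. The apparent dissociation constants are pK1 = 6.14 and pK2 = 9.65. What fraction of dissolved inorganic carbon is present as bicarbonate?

α₁ = 0.965

α₁ = 1 / (1 + [H⁺]/K1 + K2/[H⁺]) = 1 / (1 + 10^-1.85 + 10^-1.66)
   = 1 / (1 + 0.014125 + 0.021878) = 1/1.0360 = 0.9652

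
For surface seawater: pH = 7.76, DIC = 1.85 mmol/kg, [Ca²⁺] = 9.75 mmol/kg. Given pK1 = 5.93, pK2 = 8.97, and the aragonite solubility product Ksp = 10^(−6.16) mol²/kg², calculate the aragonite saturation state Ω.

Ω = 1.49

α₂ = 1 / (1 + [H⁺]/K2 + [H⁺]²/(K1K2)) = 1 / (1 + 10^+1.21 + 10^-0.62)
   = 1 / (1 + 16.218 + 0.23988) = 1/17.458 = 0.05728
[CO3²⁻] = α₂ × DIC = 0.05728 × 1.85 = 0.1060 mmol/kg
Ksp = 10^(−6.16) = 6.918×10^-7
Ω = [Ca²⁺][CO3²⁻]/Ksp = (9.75×10^-3)(1.060×10^-4) / 6.918×10^-7 = 1.49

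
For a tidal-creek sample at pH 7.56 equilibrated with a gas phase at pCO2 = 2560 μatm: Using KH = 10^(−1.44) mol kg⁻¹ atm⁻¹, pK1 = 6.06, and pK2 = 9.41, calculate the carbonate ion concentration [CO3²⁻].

[CO2*] = KH · pCO2 = 10^(−1.44) × 2560×10^-6 = 9.295×10^-5 mol/kg
α₀ = 1/(1 + K1/[H⁺] + K1K2/[H⁺]²) = 1/(1 + 10^+1.50 + 10^-0.35) = 0.03024
DIC = [CO2*]/α₀ = 9.295×10^-5 / 0.03024 = 3.074 mmol/kg
[CO3²⁻] = α₂·DIC; α₂ = 0.01351, so [CO3²⁻] = 0.01351 × 3.074 = 0.0415 mmol/kg

[CO3²⁻] = 0.0415 mmol/kg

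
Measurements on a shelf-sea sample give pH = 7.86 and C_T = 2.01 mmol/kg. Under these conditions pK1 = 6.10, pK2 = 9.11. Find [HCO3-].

α₁ = 1 / (1 + [H⁺]/K1 + K2/[H⁺]) = 1 / (1 + 10^-1.76 + 10^-1.25)
   = 1 / (1 + 0.017378 + 0.056234) = 1/1.0736 = 0.9314
[HCO3⁻] = α₁ × DIC = 0.9314 × 2.01 = 1.87 mmol/kg

[HCO3⁻] = 1.87 mmol/kg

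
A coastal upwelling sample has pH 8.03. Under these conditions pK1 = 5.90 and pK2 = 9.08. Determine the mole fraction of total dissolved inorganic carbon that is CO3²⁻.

α₂ = 1 / (1 + [H⁺]/K2 + [H⁺]²/(K1K2)) = 1 / (1 + 10^+1.05 + 10^-1.08)
   = 1 / (1 + 11.220 + 0.083176) = 1/12.303 = 0.08128

α₂ = 0.0813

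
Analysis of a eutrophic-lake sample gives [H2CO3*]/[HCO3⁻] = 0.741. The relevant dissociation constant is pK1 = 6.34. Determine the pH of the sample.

From K1 = [H⁺][HCO3⁻]/[H2CO3*]:  pH = pK1 − log₁₀([H2CO3*]/[HCO3⁻])
log₁₀(0.741) = -0.130
pH = 6.34 − (-0.130) = 6.47

pH = 6.47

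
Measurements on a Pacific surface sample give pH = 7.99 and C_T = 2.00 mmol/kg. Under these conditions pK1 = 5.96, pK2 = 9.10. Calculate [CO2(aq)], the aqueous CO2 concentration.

[CO2*] = 17.2 μmol/kg

α₀ = 1 / (1 + K1/[H⁺] + K1K2/[H⁺]²) = 1 / (1 + 10^+2.03 + 10^+0.92)
   = 1 / (1 + 107.15 + 8.3176) = 1/116.47 = 0.008586
[CO2*] = α₀ × DIC = 0.008586 × 2.00 = 0.0172 mmol/kg = 17.2 μmol/kg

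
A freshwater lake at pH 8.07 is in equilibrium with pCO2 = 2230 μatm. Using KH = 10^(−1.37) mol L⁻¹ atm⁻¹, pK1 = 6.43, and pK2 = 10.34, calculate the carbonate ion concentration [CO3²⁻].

[CO2*] = KH · pCO2 = 10^(−1.37) × 2230×10^-6 = 9.513×10^-5 mol/L
α₀ = 1/(1 + K1/[H⁺] + K1K2/[H⁺]²) = 1/(1 + 10^+1.64 + 10^-0.63) = 0.02228
DIC = [CO2*]/α₀ = 9.513×10^-5 / 0.02228 = 4.270 mmol/L
[CO3²⁻] = α₂·DIC; α₂ = 0.005223, so [CO3²⁻] = 0.005223 × 4.270 = 0.0223 mmol/L

[CO3²⁻] = 0.0223 mmol/L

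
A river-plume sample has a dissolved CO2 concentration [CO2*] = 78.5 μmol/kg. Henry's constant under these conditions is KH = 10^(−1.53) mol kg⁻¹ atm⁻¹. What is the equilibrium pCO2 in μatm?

KH = 10^(−1.53) = 2.951×10^-2 mol kg⁻¹ atm⁻¹
pCO2 = [CO2*]/KH = 78.5×10^-6 / 2.951×10^-2 = 2.66×10^-3 atm = 2660 μatm

pCO2 = 2660 μatm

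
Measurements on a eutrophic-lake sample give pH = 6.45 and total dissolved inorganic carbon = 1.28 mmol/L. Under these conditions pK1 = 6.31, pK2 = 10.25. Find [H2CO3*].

α₀ = 1 / (1 + K1/[H⁺] + K1K2/[H⁺]²) = 1 / (1 + 10^+0.14 + 10^-3.66)
   = 1 / (1 + 1.3804 + 0.00021878) = 1/2.3806 = 0.4201
[CO2*] = α₀ × DIC = 0.4201 × 1.28 = 0.538 mmol/L

[CO2*] = 0.538 mmol/L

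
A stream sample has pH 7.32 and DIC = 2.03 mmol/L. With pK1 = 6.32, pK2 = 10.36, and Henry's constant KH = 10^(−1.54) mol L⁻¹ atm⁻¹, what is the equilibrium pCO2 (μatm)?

α₀ = 1 / (1 + K1/[H⁺] + K1K2/[H⁺]²) = 1 / (1 + 10^+1.00 + 10^-2.04)
   = 1 / (1 + 10.000 + 0.0091201) = 1/11.009 = 0.09083
[CO2*] = α₀ × DIC = 0.09083 × 2.03 = 0.1844 mmol/L
pCO2 = [CO2*]/KH = 1.844×10^-4 / 2.884×10^-2 = 6390 μatm

pCO2 = 6390 μatm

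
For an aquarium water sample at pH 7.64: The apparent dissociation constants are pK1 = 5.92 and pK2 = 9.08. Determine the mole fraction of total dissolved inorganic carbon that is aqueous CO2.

α₀ = 1 / (1 + K1/[H⁺] + K1K2/[H⁺]²) = 1 / (1 + 10^+1.72 + 10^+0.28)
   = 1 / (1 + 52.481 + 1.9055) = 1/55.386 = 0.01806

α₀ = 0.0181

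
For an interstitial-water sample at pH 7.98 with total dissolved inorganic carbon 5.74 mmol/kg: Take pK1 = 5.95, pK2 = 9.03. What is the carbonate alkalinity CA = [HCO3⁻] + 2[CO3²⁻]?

CA = [HCO3⁻] + 2[CO3²⁻] = (α₁ + 2α₂)·DIC
At pH 7.98: [H⁺]/K1 = 10^-2.03 = 0.0093325, K2/[H⁺] = 10^-1.05 = 0.089125
α₁ = 1/(1 + 0.0093325 + 0.089125) = 1/1.0985 = 0.9104; α₂ = α₁·K2/[H⁺] = 0.08114
α₁ + 2α₂ = 1.0726
CA = 1.0726 × 5.74 = 6.16 mmol/kg

CA = 6.16 mmol/kg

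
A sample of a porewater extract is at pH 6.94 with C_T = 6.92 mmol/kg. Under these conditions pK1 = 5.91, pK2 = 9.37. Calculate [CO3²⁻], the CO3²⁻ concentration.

α₂ = 1 / (1 + [H⁺]/K2 + [H⁺]²/(K1K2)) = 1 / (1 + 10^+2.43 + 10^+1.40)
   = 1 / (1 + 269.15 + 25.119) = 1/295.27 = 0.003387
[CO3²⁻] = α₂ × DIC = 0.003387 × 6.92 = 0.0234 mmol/kg

[CO3²⁻] = 0.0234 mmol/kg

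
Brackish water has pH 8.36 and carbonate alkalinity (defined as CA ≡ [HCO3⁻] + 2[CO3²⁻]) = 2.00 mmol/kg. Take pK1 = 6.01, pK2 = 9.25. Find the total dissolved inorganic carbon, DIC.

DIC = 1.80 mmol/kg

CA = [HCO3⁻] + 2[CO3²⁻] = (α₁ + 2α₂)·DIC
At pH 8.36: [H⁺]/K1 = 10^-2.35 = 0.0044668, K2/[H⁺] = 10^-0.89 = 0.12882
α₁ = 1/(1 + 0.0044668 + 0.12882) = 1/1.1333 = 0.8824; α₂ = α₁·K2/[H⁺] = 0.1137
α₁ + 2α₂ = 1.1097
DIC = CA / (α₁ + 2α₂) = 2.00 / 1.1097 = 1.80 mmol/kg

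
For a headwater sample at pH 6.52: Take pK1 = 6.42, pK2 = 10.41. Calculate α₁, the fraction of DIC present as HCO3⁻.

α₁ = 0.557

α₁ = 1 / (1 + [H⁺]/K1 + K2/[H⁺]) = 1 / (1 + 10^-0.10 + 10^-3.89)
   = 1 / (1 + 0.79433 + 0.00012882) = 1/1.7945 = 0.5573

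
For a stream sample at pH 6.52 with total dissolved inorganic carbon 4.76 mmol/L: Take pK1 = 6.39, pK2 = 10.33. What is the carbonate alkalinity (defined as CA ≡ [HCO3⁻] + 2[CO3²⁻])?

CA = 2.73 mmol/L

CA = [HCO3⁻] + 2[CO3²⁻] = (α₁ + 2α₂)·DIC
At pH 6.52: [H⁺]/K1 = 10^-0.13 = 0.74131, K2/[H⁺] = 10^-3.81 = 0.00015488
α₁ = 1/(1 + 0.74131 + 0.00015488) = 1/1.7415 = 0.5742; α₂ = α₁·K2/[H⁺] = 8.894×10^-5
α₁ + 2α₂ = 0.5744
CA = 0.5744 × 4.76 = 2.73 mmol/L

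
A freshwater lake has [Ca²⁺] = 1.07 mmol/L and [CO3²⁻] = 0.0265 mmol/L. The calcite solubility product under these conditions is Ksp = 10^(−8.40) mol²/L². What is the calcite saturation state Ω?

Ksp = 10^(−8.40) = 3.981×10^-9
Ω = [Ca²⁺][CO3²⁻]/Ksp = (1.07×10^-3)(0.0265×10^-3) / 3.981×10^-9 = 7.12

Ω = 7.12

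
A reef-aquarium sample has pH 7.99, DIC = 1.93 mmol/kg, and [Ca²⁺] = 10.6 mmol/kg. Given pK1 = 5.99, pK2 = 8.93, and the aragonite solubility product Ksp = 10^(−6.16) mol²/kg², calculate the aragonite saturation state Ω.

Ω = 3.02

α₂ = 1 / (1 + [H⁺]/K2 + [H⁺]²/(K1K2)) = 1 / (1 + 10^+0.94 + 10^-1.06)
   = 1 / (1 + 8.7096 + 0.087096) = 1/9.7967 = 0.1021
[CO3²⁻] = α₂ × DIC = 0.1021 × 1.93 = 0.1970 mmol/kg
Ksp = 10^(−6.16) = 6.918×10^-7
Ω = [Ca²⁺][CO3²⁻]/Ksp = (10.6×10^-3)(1.970×10^-4) / 6.918×10^-7 = 3.02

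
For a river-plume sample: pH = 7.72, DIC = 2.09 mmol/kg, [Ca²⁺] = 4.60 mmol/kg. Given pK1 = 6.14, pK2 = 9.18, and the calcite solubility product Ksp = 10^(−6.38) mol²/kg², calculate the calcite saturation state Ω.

Ω = 0.754

α₂ = 1 / (1 + [H⁺]/K2 + [H⁺]²/(K1K2)) = 1 / (1 + 10^+1.46 + 10^-0.12)
   = 1 / (1 + 28.840 + 0.75858) = 1/30.599 = 0.03268
[CO3²⁻] = α₂ × DIC = 0.03268 × 2.09 = 0.06830 mmol/kg
Ksp = 10^(−6.38) = 4.169×10^-7
Ω = [Ca²⁺][CO3²⁻]/Ksp = (4.60×10^-3)(6.830×10^-5) / 4.169×10^-7 = 0.754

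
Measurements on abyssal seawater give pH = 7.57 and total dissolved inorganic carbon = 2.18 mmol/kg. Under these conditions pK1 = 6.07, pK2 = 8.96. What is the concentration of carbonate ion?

α₂ = 1 / (1 + [H⁺]/K2 + [H⁺]²/(K1K2)) = 1 / (1 + 10^+1.39 + 10^-0.11)
   = 1 / (1 + 24.547 + 0.77625) = 1/26.323 = 0.03799
[CO3²⁻] = α₂ × DIC = 0.03799 × 2.18 = 0.0828 mmol/kg

[CO3²⁻] = 0.0828 mmol/kg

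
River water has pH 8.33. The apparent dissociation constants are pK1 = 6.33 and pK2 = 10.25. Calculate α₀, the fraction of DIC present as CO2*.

α₀ = 1 / (1 + K1/[H⁺] + K1K2/[H⁺]²) = 1 / (1 + 10^+2.00 + 10^+0.08)
   = 1 / (1 + 100.00 + 1.2023) = 1/102.20 = 0.009785

α₀ = 0.00978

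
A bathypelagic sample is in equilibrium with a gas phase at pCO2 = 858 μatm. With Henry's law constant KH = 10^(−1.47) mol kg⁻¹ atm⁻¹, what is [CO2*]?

KH = 10^(−1.47) = 3.388×10^-2 mol kg⁻¹ atm⁻¹
[CO2*] = KH · pCO2 = 3.388×10^-2 × 858×10^-6 atm = 2.91×10^-5 mol/kg

[CO2*] = 29.1 μmol/kg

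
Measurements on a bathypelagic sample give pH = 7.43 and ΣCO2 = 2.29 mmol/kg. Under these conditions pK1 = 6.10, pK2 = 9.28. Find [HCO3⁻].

α₁ = 1 / (1 + [H⁺]/K1 + K2/[H⁺]) = 1 / (1 + 10^-1.33 + 10^-1.85)
   = 1 / (1 + 0.046774 + 0.014125) = 1/1.0609 = 0.9426
[HCO3⁻] = α₁ × DIC = 0.9426 × 2.29 = 2.16 mmol/kg

[HCO3⁻] = 2.16 mmol/kg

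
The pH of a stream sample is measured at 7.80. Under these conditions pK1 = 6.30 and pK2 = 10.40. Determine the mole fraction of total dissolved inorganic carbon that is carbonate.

α₂ = 1 / (1 + [H⁺]/K2 + [H⁺]²/(K1K2)) = 1 / (1 + 10^+2.60 + 10^+1.10)
   = 1 / (1 + 398.11 + 12.589) = 1/411.70 = 0.002429

α₂ = 0.00243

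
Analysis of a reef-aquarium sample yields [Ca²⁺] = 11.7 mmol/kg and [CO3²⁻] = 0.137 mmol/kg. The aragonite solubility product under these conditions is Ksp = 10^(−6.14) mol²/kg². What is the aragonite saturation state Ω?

Ksp = 10^(−6.14) = 7.244×10^-7
Ω = [Ca²⁺][CO3²⁻]/Ksp = (11.7×10^-3)(0.137×10^-3) / 7.244×10^-7 = 2.21

Ω = 2.21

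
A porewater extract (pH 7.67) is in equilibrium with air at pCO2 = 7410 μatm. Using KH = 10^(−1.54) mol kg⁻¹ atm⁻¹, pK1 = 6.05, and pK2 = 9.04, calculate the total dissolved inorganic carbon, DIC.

[CO2*] = KH · pCO2 = 10^(−1.54) × 7410×10^-6 = 2.137×10^-4 mol/kg
α₀ = 1/(1 + K1/[H⁺] + K1K2/[H⁺]²) = 1/(1 + 10^+1.62 + 10^+0.25) = 0.02249
DIC = [CO2*]/α₀ = 2.137×10^-4 / 0.02249 = 9.50 mmol/kg

DIC = 9.50 mmol/kg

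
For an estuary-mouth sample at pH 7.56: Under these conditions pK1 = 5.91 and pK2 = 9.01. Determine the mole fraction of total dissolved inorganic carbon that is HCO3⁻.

α₁ = 1 / (1 + [H⁺]/K1 + K2/[H⁺]) = 1 / (1 + 10^-1.65 + 10^-1.45)
   = 1 / (1 + 0.022387 + 0.035481) = 1/1.0579 = 0.9453

α₁ = 0.945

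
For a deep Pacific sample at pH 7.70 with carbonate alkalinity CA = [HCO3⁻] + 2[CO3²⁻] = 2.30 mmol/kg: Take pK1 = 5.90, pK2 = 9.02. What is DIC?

DIC = 2.23 mmol/kg

CA = [HCO3⁻] + 2[CO3²⁻] = (α₁ + 2α₂)·DIC
At pH 7.70: [H⁺]/K1 = 10^-1.80 = 0.015849, K2/[H⁺] = 10^-1.32 = 0.047863
α₁ = 1/(1 + 0.015849 + 0.047863) = 1/1.0637 = 0.9401; α₂ = α₁·K2/[H⁺] = 0.04500
α₁ + 2α₂ = 1.0301
DIC = CA / (α₁ + 2α₂) = 2.30 / 1.0301 = 2.23 mmol/kg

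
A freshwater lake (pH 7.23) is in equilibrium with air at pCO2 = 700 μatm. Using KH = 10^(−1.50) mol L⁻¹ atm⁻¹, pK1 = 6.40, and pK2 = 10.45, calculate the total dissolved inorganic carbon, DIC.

DIC = 0.172 mmol/L

[CO2*] = KH · pCO2 = 10^(−1.50) × 700×10^-6 = 2.214×10^-5 mol/L
α₀ = 1/(1 + K1/[H⁺] + K1K2/[H⁺]²) = 1/(1 + 10^+0.83 + 10^-2.39) = 0.1288
DIC = [CO2*]/α₀ = 2.214×10^-5 / 0.1288 = 0.172 mmol/L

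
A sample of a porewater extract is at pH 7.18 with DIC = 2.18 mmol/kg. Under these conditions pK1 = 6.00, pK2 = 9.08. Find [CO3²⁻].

[CO3²⁻] = 0.0254 mmol/kg

α₂ = 1 / (1 + [H⁺]/K2 + [H⁺]²/(K1K2)) = 1 / (1 + 10^+1.90 + 10^+0.72)
   = 1 / (1 + 79.433 + 5.2481) = 1/85.681 = 0.01167
[CO3²⁻] = α₂ × DIC = 0.01167 × 2.18 = 0.0254 mmol/kg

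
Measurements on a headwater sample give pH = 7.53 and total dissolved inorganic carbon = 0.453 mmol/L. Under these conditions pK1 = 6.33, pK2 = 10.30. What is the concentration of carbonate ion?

α₂ = 1 / (1 + [H⁺]/K2 + [H⁺]²/(K1K2)) = 1 / (1 + 10^+2.77 + 10^+1.57)
   = 1 / (1 + 588.84 + 37.154) = 1/627.00 = 0.001595
[CO3²⁻] = α₂ × DIC = 0.001595 × 0.453 = 0.000722 mmol/L = 0.722 μmol/L

[CO3²⁻] = 0.722 μmol/L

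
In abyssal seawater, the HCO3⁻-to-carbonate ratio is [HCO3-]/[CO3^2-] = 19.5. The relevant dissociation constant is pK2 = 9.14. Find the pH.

pH = 7.85

From K2 = [H⁺][CO3^2-]/[HCO3-]:  pH = pK2 − log₁₀([HCO3-]/[CO3^2-])
log₁₀(19.5) = +1.290
pH = 9.14 − (+1.290) = 7.85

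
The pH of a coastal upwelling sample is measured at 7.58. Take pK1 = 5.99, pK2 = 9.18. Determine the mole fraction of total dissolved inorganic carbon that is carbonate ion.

α₂ = 0.0239

α₂ = 1 / (1 + [H⁺]/K2 + [H⁺]²/(K1K2)) = 1 / (1 + 10^+1.60 + 10^+0.01)
   = 1 / (1 + 39.811 + 1.0233) = 1/41.834 = 0.02390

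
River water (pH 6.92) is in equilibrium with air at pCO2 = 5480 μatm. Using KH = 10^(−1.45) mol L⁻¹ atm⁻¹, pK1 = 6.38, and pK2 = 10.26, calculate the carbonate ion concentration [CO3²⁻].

[CO2*] = KH · pCO2 = 10^(−1.45) × 5480×10^-6 = 1.944×10^-4 mol/L
α₀ = 1/(1 + K1/[H⁺] + K1K2/[H⁺]²) = 1/(1 + 10^+0.54 + 10^-2.80) = 0.2238
DIC = [CO2*]/α₀ = 1.944×10^-4 / 0.2238 = 0.8689 mmol/L
[CO3²⁻] = α₂·DIC; α₂ = 0.0003546, so [CO3²⁻] = 0.0003546 × 0.8689 = 0.000308 mmol/L = 0.308 μmol/L

[CO3²⁻] = 0.308 μmol/L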